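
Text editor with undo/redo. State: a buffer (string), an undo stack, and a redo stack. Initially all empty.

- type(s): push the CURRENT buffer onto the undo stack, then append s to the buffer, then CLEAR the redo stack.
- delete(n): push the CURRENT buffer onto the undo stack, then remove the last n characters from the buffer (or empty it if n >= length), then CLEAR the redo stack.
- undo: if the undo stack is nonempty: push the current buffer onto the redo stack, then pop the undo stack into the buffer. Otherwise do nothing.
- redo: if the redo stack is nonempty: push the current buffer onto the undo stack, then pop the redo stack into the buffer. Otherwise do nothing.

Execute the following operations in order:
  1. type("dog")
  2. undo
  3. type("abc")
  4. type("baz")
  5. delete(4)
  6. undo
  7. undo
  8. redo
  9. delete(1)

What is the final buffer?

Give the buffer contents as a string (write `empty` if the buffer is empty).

After op 1 (type): buf='dog' undo_depth=1 redo_depth=0
After op 2 (undo): buf='(empty)' undo_depth=0 redo_depth=1
After op 3 (type): buf='abc' undo_depth=1 redo_depth=0
After op 4 (type): buf='abcbaz' undo_depth=2 redo_depth=0
After op 5 (delete): buf='ab' undo_depth=3 redo_depth=0
After op 6 (undo): buf='abcbaz' undo_depth=2 redo_depth=1
After op 7 (undo): buf='abc' undo_depth=1 redo_depth=2
After op 8 (redo): buf='abcbaz' undo_depth=2 redo_depth=1
After op 9 (delete): buf='abcba' undo_depth=3 redo_depth=0

Answer: abcba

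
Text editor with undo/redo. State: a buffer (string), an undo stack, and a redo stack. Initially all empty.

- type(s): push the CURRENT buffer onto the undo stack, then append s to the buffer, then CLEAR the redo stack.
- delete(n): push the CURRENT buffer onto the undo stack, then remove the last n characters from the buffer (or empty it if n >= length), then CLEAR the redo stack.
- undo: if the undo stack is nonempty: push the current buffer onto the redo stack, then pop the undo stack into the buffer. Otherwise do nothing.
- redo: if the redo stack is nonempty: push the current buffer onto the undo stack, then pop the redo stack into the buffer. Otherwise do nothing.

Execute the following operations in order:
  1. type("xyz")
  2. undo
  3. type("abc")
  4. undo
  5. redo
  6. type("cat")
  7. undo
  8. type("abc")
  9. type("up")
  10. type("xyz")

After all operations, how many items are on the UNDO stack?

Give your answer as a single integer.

After op 1 (type): buf='xyz' undo_depth=1 redo_depth=0
After op 2 (undo): buf='(empty)' undo_depth=0 redo_depth=1
After op 3 (type): buf='abc' undo_depth=1 redo_depth=0
After op 4 (undo): buf='(empty)' undo_depth=0 redo_depth=1
After op 5 (redo): buf='abc' undo_depth=1 redo_depth=0
After op 6 (type): buf='abccat' undo_depth=2 redo_depth=0
After op 7 (undo): buf='abc' undo_depth=1 redo_depth=1
After op 8 (type): buf='abcabc' undo_depth=2 redo_depth=0
After op 9 (type): buf='abcabcup' undo_depth=3 redo_depth=0
After op 10 (type): buf='abcabcupxyz' undo_depth=4 redo_depth=0

Answer: 4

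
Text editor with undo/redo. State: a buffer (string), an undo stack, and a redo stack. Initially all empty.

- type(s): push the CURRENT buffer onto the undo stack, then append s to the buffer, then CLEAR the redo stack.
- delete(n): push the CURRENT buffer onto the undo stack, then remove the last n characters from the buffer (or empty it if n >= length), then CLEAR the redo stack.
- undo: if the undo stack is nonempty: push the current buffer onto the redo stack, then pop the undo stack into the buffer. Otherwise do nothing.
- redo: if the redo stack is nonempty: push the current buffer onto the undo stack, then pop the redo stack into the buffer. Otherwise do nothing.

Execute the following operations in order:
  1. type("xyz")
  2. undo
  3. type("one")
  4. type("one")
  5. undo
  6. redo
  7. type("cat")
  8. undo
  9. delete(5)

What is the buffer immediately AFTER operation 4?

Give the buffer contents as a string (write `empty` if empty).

Answer: oneone

Derivation:
After op 1 (type): buf='xyz' undo_depth=1 redo_depth=0
After op 2 (undo): buf='(empty)' undo_depth=0 redo_depth=1
After op 3 (type): buf='one' undo_depth=1 redo_depth=0
After op 4 (type): buf='oneone' undo_depth=2 redo_depth=0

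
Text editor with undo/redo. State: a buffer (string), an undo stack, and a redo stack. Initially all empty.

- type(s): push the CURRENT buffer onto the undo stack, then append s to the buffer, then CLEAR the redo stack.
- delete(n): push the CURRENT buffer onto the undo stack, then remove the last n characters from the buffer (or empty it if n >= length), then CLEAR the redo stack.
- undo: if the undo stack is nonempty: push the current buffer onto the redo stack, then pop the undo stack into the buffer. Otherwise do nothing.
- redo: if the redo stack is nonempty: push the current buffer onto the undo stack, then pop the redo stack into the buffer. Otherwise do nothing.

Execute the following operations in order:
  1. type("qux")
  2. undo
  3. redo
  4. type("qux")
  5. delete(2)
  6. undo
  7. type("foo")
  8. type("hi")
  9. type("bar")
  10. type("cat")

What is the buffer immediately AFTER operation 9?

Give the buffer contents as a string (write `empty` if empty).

After op 1 (type): buf='qux' undo_depth=1 redo_depth=0
After op 2 (undo): buf='(empty)' undo_depth=0 redo_depth=1
After op 3 (redo): buf='qux' undo_depth=1 redo_depth=0
After op 4 (type): buf='quxqux' undo_depth=2 redo_depth=0
After op 5 (delete): buf='quxq' undo_depth=3 redo_depth=0
After op 6 (undo): buf='quxqux' undo_depth=2 redo_depth=1
After op 7 (type): buf='quxquxfoo' undo_depth=3 redo_depth=0
After op 8 (type): buf='quxquxfoohi' undo_depth=4 redo_depth=0
After op 9 (type): buf='quxquxfoohibar' undo_depth=5 redo_depth=0

Answer: quxquxfoohibar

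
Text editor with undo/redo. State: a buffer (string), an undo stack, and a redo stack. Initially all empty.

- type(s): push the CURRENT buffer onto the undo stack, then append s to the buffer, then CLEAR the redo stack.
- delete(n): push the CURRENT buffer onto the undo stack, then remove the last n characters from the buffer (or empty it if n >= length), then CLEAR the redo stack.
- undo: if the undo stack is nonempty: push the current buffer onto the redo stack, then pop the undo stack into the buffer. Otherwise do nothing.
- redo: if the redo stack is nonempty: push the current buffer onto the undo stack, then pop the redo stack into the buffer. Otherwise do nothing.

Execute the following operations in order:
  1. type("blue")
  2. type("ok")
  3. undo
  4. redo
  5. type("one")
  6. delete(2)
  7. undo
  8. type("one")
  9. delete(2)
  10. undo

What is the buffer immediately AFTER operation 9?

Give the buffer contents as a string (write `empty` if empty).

Answer: blueokoneo

Derivation:
After op 1 (type): buf='blue' undo_depth=1 redo_depth=0
After op 2 (type): buf='blueok' undo_depth=2 redo_depth=0
After op 3 (undo): buf='blue' undo_depth=1 redo_depth=1
After op 4 (redo): buf='blueok' undo_depth=2 redo_depth=0
After op 5 (type): buf='blueokone' undo_depth=3 redo_depth=0
After op 6 (delete): buf='blueoko' undo_depth=4 redo_depth=0
After op 7 (undo): buf='blueokone' undo_depth=3 redo_depth=1
After op 8 (type): buf='blueokoneone' undo_depth=4 redo_depth=0
After op 9 (delete): buf='blueokoneo' undo_depth=5 redo_depth=0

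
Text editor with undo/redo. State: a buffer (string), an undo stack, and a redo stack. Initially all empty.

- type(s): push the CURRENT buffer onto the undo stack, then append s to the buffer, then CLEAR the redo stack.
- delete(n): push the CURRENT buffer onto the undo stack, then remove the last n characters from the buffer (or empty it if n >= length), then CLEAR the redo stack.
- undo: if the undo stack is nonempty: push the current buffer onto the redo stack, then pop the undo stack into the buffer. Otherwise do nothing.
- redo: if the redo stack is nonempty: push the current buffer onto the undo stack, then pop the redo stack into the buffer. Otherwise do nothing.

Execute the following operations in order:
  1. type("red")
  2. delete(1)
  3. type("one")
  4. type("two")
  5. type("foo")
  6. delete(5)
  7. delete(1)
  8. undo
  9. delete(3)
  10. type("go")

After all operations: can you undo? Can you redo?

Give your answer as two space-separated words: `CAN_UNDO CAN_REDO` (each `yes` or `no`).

Answer: yes no

Derivation:
After op 1 (type): buf='red' undo_depth=1 redo_depth=0
After op 2 (delete): buf='re' undo_depth=2 redo_depth=0
After op 3 (type): buf='reone' undo_depth=3 redo_depth=0
After op 4 (type): buf='reonetwo' undo_depth=4 redo_depth=0
After op 5 (type): buf='reonetwofoo' undo_depth=5 redo_depth=0
After op 6 (delete): buf='reonet' undo_depth=6 redo_depth=0
After op 7 (delete): buf='reone' undo_depth=7 redo_depth=0
After op 8 (undo): buf='reonet' undo_depth=6 redo_depth=1
After op 9 (delete): buf='reo' undo_depth=7 redo_depth=0
After op 10 (type): buf='reogo' undo_depth=8 redo_depth=0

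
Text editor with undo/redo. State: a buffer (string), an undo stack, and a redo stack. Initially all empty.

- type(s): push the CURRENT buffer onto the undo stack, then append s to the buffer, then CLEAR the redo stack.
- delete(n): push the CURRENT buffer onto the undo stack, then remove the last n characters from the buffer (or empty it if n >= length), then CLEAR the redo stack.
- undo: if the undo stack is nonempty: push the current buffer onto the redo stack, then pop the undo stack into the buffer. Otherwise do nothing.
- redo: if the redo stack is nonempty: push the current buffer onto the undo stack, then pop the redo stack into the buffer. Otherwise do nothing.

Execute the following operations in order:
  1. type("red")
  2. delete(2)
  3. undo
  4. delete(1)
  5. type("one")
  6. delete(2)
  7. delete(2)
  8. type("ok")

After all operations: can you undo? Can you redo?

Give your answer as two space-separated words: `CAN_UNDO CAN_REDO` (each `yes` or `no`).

Answer: yes no

Derivation:
After op 1 (type): buf='red' undo_depth=1 redo_depth=0
After op 2 (delete): buf='r' undo_depth=2 redo_depth=0
After op 3 (undo): buf='red' undo_depth=1 redo_depth=1
After op 4 (delete): buf='re' undo_depth=2 redo_depth=0
After op 5 (type): buf='reone' undo_depth=3 redo_depth=0
After op 6 (delete): buf='reo' undo_depth=4 redo_depth=0
After op 7 (delete): buf='r' undo_depth=5 redo_depth=0
After op 8 (type): buf='rok' undo_depth=6 redo_depth=0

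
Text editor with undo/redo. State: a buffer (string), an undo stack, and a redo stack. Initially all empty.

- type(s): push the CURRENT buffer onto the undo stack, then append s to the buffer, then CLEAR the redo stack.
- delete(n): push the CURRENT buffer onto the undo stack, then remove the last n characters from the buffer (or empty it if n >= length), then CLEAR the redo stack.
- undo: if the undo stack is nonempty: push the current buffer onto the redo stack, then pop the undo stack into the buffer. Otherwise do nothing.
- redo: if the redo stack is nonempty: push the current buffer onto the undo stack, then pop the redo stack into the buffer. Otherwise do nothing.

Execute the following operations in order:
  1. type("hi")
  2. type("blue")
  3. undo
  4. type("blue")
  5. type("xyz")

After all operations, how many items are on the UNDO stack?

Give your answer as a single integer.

Answer: 3

Derivation:
After op 1 (type): buf='hi' undo_depth=1 redo_depth=0
After op 2 (type): buf='hiblue' undo_depth=2 redo_depth=0
After op 3 (undo): buf='hi' undo_depth=1 redo_depth=1
After op 4 (type): buf='hiblue' undo_depth=2 redo_depth=0
After op 5 (type): buf='hibluexyz' undo_depth=3 redo_depth=0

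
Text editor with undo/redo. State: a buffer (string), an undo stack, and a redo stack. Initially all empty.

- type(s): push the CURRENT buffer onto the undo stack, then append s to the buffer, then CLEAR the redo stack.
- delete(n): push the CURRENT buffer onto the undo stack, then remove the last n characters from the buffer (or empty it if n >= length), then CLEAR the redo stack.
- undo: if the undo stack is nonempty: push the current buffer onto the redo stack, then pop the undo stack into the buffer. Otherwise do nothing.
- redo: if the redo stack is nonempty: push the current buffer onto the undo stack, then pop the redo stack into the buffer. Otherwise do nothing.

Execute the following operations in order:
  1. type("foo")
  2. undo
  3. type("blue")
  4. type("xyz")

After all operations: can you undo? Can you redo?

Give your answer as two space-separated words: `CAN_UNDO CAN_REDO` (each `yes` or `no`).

After op 1 (type): buf='foo' undo_depth=1 redo_depth=0
After op 2 (undo): buf='(empty)' undo_depth=0 redo_depth=1
After op 3 (type): buf='blue' undo_depth=1 redo_depth=0
After op 4 (type): buf='bluexyz' undo_depth=2 redo_depth=0

Answer: yes no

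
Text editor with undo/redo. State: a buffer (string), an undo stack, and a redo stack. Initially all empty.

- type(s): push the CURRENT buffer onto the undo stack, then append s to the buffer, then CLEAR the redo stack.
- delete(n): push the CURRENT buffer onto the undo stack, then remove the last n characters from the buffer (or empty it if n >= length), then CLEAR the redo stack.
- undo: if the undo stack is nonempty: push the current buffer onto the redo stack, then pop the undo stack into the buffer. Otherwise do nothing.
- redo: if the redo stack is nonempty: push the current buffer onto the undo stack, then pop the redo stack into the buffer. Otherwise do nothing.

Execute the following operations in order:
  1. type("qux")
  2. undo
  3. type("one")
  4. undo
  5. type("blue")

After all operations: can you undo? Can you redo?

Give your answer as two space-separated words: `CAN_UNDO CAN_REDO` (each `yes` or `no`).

After op 1 (type): buf='qux' undo_depth=1 redo_depth=0
After op 2 (undo): buf='(empty)' undo_depth=0 redo_depth=1
After op 3 (type): buf='one' undo_depth=1 redo_depth=0
After op 4 (undo): buf='(empty)' undo_depth=0 redo_depth=1
After op 5 (type): buf='blue' undo_depth=1 redo_depth=0

Answer: yes no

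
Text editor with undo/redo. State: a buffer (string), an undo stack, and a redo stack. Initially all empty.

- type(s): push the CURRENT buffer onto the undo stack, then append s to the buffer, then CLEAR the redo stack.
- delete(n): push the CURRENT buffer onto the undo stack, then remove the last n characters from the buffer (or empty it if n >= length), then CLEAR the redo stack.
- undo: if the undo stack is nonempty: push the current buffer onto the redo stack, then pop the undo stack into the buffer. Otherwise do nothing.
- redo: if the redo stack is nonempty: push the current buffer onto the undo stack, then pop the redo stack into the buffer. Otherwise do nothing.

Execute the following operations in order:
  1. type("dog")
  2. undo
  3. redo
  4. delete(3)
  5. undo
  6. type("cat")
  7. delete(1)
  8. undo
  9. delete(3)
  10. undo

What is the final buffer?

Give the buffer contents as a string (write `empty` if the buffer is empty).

Answer: dogcat

Derivation:
After op 1 (type): buf='dog' undo_depth=1 redo_depth=0
After op 2 (undo): buf='(empty)' undo_depth=0 redo_depth=1
After op 3 (redo): buf='dog' undo_depth=1 redo_depth=0
After op 4 (delete): buf='(empty)' undo_depth=2 redo_depth=0
After op 5 (undo): buf='dog' undo_depth=1 redo_depth=1
After op 6 (type): buf='dogcat' undo_depth=2 redo_depth=0
After op 7 (delete): buf='dogca' undo_depth=3 redo_depth=0
After op 8 (undo): buf='dogcat' undo_depth=2 redo_depth=1
After op 9 (delete): buf='dog' undo_depth=3 redo_depth=0
After op 10 (undo): buf='dogcat' undo_depth=2 redo_depth=1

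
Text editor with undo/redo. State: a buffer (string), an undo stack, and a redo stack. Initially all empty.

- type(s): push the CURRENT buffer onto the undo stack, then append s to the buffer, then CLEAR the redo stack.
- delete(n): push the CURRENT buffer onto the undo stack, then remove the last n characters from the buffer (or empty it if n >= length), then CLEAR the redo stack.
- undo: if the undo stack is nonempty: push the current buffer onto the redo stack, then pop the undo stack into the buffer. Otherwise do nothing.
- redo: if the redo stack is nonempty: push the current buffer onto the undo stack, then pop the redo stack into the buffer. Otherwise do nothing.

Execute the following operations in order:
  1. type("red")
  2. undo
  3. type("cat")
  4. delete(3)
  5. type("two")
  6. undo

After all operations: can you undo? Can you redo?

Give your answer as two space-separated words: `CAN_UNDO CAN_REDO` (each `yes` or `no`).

Answer: yes yes

Derivation:
After op 1 (type): buf='red' undo_depth=1 redo_depth=0
After op 2 (undo): buf='(empty)' undo_depth=0 redo_depth=1
After op 3 (type): buf='cat' undo_depth=1 redo_depth=0
After op 4 (delete): buf='(empty)' undo_depth=2 redo_depth=0
After op 5 (type): buf='two' undo_depth=3 redo_depth=0
After op 6 (undo): buf='(empty)' undo_depth=2 redo_depth=1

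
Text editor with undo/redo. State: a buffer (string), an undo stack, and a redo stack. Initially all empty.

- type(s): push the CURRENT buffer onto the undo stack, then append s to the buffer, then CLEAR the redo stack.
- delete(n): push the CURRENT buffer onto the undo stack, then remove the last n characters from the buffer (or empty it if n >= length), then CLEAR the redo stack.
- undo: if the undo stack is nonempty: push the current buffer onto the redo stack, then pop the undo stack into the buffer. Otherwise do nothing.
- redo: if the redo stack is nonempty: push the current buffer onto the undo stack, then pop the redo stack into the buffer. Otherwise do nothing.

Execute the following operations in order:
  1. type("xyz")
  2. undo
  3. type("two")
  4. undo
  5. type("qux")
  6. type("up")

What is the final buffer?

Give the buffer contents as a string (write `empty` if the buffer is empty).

Answer: quxup

Derivation:
After op 1 (type): buf='xyz' undo_depth=1 redo_depth=0
After op 2 (undo): buf='(empty)' undo_depth=0 redo_depth=1
After op 3 (type): buf='two' undo_depth=1 redo_depth=0
After op 4 (undo): buf='(empty)' undo_depth=0 redo_depth=1
After op 5 (type): buf='qux' undo_depth=1 redo_depth=0
After op 6 (type): buf='quxup' undo_depth=2 redo_depth=0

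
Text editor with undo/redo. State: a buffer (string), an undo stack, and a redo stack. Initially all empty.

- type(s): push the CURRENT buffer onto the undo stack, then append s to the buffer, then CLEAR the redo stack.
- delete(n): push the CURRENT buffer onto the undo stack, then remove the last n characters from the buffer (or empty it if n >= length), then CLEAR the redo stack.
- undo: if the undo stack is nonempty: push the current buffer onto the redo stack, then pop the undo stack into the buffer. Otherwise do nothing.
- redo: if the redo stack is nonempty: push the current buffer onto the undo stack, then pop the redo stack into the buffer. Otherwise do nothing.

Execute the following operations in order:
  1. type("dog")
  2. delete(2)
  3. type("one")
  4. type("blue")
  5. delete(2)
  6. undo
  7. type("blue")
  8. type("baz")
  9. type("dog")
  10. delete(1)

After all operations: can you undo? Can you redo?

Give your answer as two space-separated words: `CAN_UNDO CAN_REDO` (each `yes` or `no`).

After op 1 (type): buf='dog' undo_depth=1 redo_depth=0
After op 2 (delete): buf='d' undo_depth=2 redo_depth=0
After op 3 (type): buf='done' undo_depth=3 redo_depth=0
After op 4 (type): buf='doneblue' undo_depth=4 redo_depth=0
After op 5 (delete): buf='donebl' undo_depth=5 redo_depth=0
After op 6 (undo): buf='doneblue' undo_depth=4 redo_depth=1
After op 7 (type): buf='doneblueblue' undo_depth=5 redo_depth=0
After op 8 (type): buf='donebluebluebaz' undo_depth=6 redo_depth=0
After op 9 (type): buf='donebluebluebazdog' undo_depth=7 redo_depth=0
After op 10 (delete): buf='donebluebluebazdo' undo_depth=8 redo_depth=0

Answer: yes no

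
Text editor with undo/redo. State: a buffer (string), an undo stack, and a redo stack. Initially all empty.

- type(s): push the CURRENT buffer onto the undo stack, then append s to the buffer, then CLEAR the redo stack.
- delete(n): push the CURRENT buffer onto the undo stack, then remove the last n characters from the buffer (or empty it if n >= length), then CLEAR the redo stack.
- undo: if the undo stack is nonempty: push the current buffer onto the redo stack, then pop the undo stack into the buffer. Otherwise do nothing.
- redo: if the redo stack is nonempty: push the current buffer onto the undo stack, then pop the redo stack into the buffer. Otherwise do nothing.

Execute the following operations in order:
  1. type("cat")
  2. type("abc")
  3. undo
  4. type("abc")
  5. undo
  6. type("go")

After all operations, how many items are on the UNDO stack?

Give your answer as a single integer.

Answer: 2

Derivation:
After op 1 (type): buf='cat' undo_depth=1 redo_depth=0
After op 2 (type): buf='catabc' undo_depth=2 redo_depth=0
After op 3 (undo): buf='cat' undo_depth=1 redo_depth=1
After op 4 (type): buf='catabc' undo_depth=2 redo_depth=0
After op 5 (undo): buf='cat' undo_depth=1 redo_depth=1
After op 6 (type): buf='catgo' undo_depth=2 redo_depth=0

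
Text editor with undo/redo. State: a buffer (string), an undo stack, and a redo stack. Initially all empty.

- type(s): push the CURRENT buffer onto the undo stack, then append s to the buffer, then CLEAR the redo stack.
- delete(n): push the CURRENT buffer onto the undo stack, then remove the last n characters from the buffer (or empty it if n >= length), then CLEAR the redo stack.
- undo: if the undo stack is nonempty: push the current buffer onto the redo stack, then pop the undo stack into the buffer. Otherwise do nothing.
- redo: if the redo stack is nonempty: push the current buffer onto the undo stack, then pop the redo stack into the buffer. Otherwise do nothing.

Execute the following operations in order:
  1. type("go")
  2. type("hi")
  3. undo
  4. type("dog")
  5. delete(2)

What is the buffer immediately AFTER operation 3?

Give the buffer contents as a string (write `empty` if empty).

After op 1 (type): buf='go' undo_depth=1 redo_depth=0
After op 2 (type): buf='gohi' undo_depth=2 redo_depth=0
After op 3 (undo): buf='go' undo_depth=1 redo_depth=1

Answer: go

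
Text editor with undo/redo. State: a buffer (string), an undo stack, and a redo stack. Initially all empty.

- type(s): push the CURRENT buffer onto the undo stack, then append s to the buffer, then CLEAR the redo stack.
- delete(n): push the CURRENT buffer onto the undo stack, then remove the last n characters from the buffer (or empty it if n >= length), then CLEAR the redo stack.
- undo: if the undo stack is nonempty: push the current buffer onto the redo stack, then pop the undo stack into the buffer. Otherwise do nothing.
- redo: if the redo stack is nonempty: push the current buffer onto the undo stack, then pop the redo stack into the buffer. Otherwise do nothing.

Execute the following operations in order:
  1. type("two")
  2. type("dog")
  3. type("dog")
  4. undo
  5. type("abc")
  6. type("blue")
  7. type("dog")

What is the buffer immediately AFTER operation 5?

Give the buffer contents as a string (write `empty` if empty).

After op 1 (type): buf='two' undo_depth=1 redo_depth=0
After op 2 (type): buf='twodog' undo_depth=2 redo_depth=0
After op 3 (type): buf='twodogdog' undo_depth=3 redo_depth=0
After op 4 (undo): buf='twodog' undo_depth=2 redo_depth=1
After op 5 (type): buf='twodogabc' undo_depth=3 redo_depth=0

Answer: twodogabc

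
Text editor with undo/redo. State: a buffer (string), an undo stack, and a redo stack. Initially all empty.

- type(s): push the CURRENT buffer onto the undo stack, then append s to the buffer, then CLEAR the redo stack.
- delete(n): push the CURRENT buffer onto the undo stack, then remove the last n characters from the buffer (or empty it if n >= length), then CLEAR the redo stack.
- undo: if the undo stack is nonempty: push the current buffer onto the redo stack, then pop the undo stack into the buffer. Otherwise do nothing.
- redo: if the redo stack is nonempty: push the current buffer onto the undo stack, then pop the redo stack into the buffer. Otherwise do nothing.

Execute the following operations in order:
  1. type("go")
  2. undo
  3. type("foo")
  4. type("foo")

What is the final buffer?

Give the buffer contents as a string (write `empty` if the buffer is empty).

Answer: foofoo

Derivation:
After op 1 (type): buf='go' undo_depth=1 redo_depth=0
After op 2 (undo): buf='(empty)' undo_depth=0 redo_depth=1
After op 3 (type): buf='foo' undo_depth=1 redo_depth=0
After op 4 (type): buf='foofoo' undo_depth=2 redo_depth=0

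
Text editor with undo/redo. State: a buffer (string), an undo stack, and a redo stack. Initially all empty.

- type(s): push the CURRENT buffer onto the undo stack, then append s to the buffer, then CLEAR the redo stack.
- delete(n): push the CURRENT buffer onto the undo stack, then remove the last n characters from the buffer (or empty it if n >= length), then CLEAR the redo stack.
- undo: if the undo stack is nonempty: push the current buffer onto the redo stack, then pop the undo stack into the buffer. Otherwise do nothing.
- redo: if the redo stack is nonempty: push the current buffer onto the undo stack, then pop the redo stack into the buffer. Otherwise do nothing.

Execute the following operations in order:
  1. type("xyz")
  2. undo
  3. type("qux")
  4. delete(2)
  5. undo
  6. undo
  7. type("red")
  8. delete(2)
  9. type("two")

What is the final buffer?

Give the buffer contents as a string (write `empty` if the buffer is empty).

Answer: rtwo

Derivation:
After op 1 (type): buf='xyz' undo_depth=1 redo_depth=0
After op 2 (undo): buf='(empty)' undo_depth=0 redo_depth=1
After op 3 (type): buf='qux' undo_depth=1 redo_depth=0
After op 4 (delete): buf='q' undo_depth=2 redo_depth=0
After op 5 (undo): buf='qux' undo_depth=1 redo_depth=1
After op 6 (undo): buf='(empty)' undo_depth=0 redo_depth=2
After op 7 (type): buf='red' undo_depth=1 redo_depth=0
After op 8 (delete): buf='r' undo_depth=2 redo_depth=0
After op 9 (type): buf='rtwo' undo_depth=3 redo_depth=0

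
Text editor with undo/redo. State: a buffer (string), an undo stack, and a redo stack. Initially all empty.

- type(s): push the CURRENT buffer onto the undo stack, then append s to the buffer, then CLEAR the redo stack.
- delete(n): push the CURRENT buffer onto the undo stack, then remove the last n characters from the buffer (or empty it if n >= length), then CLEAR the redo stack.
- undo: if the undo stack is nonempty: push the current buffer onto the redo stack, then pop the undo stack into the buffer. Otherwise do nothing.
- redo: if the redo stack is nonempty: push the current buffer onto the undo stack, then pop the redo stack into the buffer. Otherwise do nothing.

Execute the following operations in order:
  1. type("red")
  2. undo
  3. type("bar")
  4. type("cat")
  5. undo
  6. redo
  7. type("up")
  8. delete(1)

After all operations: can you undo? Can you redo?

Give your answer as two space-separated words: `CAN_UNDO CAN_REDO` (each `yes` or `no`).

Answer: yes no

Derivation:
After op 1 (type): buf='red' undo_depth=1 redo_depth=0
After op 2 (undo): buf='(empty)' undo_depth=0 redo_depth=1
After op 3 (type): buf='bar' undo_depth=1 redo_depth=0
After op 4 (type): buf='barcat' undo_depth=2 redo_depth=0
After op 5 (undo): buf='bar' undo_depth=1 redo_depth=1
After op 6 (redo): buf='barcat' undo_depth=2 redo_depth=0
After op 7 (type): buf='barcatup' undo_depth=3 redo_depth=0
After op 8 (delete): buf='barcatu' undo_depth=4 redo_depth=0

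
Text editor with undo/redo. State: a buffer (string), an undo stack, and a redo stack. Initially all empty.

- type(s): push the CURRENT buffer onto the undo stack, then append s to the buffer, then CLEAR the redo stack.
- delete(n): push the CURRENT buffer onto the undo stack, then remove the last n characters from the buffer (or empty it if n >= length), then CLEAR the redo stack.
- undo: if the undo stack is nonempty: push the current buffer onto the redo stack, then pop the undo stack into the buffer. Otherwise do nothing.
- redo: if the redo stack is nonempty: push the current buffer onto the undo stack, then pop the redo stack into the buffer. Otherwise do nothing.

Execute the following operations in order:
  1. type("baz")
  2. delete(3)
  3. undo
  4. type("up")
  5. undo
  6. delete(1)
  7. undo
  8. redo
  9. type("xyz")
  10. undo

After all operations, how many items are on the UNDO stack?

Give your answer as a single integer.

Answer: 2

Derivation:
After op 1 (type): buf='baz' undo_depth=1 redo_depth=0
After op 2 (delete): buf='(empty)' undo_depth=2 redo_depth=0
After op 3 (undo): buf='baz' undo_depth=1 redo_depth=1
After op 4 (type): buf='bazup' undo_depth=2 redo_depth=0
After op 5 (undo): buf='baz' undo_depth=1 redo_depth=1
After op 6 (delete): buf='ba' undo_depth=2 redo_depth=0
After op 7 (undo): buf='baz' undo_depth=1 redo_depth=1
After op 8 (redo): buf='ba' undo_depth=2 redo_depth=0
After op 9 (type): buf='baxyz' undo_depth=3 redo_depth=0
After op 10 (undo): buf='ba' undo_depth=2 redo_depth=1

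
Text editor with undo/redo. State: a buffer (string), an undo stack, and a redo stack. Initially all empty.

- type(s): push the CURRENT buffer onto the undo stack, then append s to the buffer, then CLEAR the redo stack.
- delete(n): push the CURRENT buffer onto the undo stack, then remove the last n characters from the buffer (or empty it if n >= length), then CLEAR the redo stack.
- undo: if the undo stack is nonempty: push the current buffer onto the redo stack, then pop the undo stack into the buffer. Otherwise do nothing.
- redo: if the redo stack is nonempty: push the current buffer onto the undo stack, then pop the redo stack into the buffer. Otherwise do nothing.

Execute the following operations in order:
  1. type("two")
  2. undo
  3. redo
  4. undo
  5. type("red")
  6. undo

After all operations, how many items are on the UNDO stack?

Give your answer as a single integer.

After op 1 (type): buf='two' undo_depth=1 redo_depth=0
After op 2 (undo): buf='(empty)' undo_depth=0 redo_depth=1
After op 3 (redo): buf='two' undo_depth=1 redo_depth=0
After op 4 (undo): buf='(empty)' undo_depth=0 redo_depth=1
After op 5 (type): buf='red' undo_depth=1 redo_depth=0
After op 6 (undo): buf='(empty)' undo_depth=0 redo_depth=1

Answer: 0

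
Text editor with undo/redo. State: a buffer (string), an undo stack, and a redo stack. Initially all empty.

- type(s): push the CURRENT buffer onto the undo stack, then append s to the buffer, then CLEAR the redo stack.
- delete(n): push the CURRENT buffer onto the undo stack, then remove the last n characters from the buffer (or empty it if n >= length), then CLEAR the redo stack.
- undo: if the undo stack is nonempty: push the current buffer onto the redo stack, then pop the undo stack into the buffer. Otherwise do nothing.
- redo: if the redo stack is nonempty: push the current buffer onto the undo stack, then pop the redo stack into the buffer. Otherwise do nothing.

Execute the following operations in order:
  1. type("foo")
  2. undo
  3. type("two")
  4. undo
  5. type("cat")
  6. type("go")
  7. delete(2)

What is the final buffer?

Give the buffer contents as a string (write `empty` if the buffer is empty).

After op 1 (type): buf='foo' undo_depth=1 redo_depth=0
After op 2 (undo): buf='(empty)' undo_depth=0 redo_depth=1
After op 3 (type): buf='two' undo_depth=1 redo_depth=0
After op 4 (undo): buf='(empty)' undo_depth=0 redo_depth=1
After op 5 (type): buf='cat' undo_depth=1 redo_depth=0
After op 6 (type): buf='catgo' undo_depth=2 redo_depth=0
After op 7 (delete): buf='cat' undo_depth=3 redo_depth=0

Answer: cat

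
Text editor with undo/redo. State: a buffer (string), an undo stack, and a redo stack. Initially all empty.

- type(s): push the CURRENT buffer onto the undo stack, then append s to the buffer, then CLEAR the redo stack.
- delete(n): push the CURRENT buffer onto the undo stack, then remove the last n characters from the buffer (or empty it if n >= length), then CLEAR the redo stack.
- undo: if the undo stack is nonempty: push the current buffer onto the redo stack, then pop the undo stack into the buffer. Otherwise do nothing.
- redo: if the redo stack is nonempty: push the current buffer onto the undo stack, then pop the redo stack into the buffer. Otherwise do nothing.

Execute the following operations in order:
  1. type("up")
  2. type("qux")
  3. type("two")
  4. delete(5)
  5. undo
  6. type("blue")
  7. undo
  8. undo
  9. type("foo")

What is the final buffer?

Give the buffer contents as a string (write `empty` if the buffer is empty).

Answer: upquxfoo

Derivation:
After op 1 (type): buf='up' undo_depth=1 redo_depth=0
After op 2 (type): buf='upqux' undo_depth=2 redo_depth=0
After op 3 (type): buf='upquxtwo' undo_depth=3 redo_depth=0
After op 4 (delete): buf='upq' undo_depth=4 redo_depth=0
After op 5 (undo): buf='upquxtwo' undo_depth=3 redo_depth=1
After op 6 (type): buf='upquxtwoblue' undo_depth=4 redo_depth=0
After op 7 (undo): buf='upquxtwo' undo_depth=3 redo_depth=1
After op 8 (undo): buf='upqux' undo_depth=2 redo_depth=2
After op 9 (type): buf='upquxfoo' undo_depth=3 redo_depth=0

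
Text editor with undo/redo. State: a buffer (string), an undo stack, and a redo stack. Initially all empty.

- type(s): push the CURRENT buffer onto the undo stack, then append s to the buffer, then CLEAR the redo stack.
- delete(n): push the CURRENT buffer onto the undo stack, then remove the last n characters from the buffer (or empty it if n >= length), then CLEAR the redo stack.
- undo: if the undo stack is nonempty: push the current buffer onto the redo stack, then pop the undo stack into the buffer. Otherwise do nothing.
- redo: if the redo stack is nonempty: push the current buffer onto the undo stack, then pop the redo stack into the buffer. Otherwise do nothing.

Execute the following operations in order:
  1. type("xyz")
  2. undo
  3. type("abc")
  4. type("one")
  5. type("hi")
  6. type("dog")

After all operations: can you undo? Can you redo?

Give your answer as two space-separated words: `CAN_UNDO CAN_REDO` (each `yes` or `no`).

After op 1 (type): buf='xyz' undo_depth=1 redo_depth=0
After op 2 (undo): buf='(empty)' undo_depth=0 redo_depth=1
After op 3 (type): buf='abc' undo_depth=1 redo_depth=0
After op 4 (type): buf='abcone' undo_depth=2 redo_depth=0
After op 5 (type): buf='abconehi' undo_depth=3 redo_depth=0
After op 6 (type): buf='abconehidog' undo_depth=4 redo_depth=0

Answer: yes no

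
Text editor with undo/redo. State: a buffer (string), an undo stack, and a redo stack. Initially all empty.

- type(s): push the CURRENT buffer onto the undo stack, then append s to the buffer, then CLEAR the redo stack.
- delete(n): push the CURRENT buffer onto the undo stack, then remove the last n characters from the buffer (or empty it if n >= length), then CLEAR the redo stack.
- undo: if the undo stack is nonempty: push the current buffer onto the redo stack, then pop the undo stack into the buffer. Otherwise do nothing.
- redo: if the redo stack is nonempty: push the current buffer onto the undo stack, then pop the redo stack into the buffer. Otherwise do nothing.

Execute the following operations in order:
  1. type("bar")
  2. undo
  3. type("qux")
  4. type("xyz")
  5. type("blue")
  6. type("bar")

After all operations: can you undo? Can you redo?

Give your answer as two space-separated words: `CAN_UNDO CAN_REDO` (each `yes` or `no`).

Answer: yes no

Derivation:
After op 1 (type): buf='bar' undo_depth=1 redo_depth=0
After op 2 (undo): buf='(empty)' undo_depth=0 redo_depth=1
After op 3 (type): buf='qux' undo_depth=1 redo_depth=0
After op 4 (type): buf='quxxyz' undo_depth=2 redo_depth=0
After op 5 (type): buf='quxxyzblue' undo_depth=3 redo_depth=0
After op 6 (type): buf='quxxyzbluebar' undo_depth=4 redo_depth=0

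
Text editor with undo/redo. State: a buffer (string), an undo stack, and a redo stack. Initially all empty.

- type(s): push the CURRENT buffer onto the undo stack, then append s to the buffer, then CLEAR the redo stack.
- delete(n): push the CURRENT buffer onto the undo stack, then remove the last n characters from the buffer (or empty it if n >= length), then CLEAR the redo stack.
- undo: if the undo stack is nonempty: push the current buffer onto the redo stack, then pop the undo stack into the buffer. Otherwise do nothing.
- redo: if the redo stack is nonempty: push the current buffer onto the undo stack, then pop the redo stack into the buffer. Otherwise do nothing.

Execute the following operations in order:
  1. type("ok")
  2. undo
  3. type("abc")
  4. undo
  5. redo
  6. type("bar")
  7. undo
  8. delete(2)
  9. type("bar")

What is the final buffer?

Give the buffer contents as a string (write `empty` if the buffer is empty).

Answer: abar

Derivation:
After op 1 (type): buf='ok' undo_depth=1 redo_depth=0
After op 2 (undo): buf='(empty)' undo_depth=0 redo_depth=1
After op 3 (type): buf='abc' undo_depth=1 redo_depth=0
After op 4 (undo): buf='(empty)' undo_depth=0 redo_depth=1
After op 5 (redo): buf='abc' undo_depth=1 redo_depth=0
After op 6 (type): buf='abcbar' undo_depth=2 redo_depth=0
After op 7 (undo): buf='abc' undo_depth=1 redo_depth=1
After op 8 (delete): buf='a' undo_depth=2 redo_depth=0
After op 9 (type): buf='abar' undo_depth=3 redo_depth=0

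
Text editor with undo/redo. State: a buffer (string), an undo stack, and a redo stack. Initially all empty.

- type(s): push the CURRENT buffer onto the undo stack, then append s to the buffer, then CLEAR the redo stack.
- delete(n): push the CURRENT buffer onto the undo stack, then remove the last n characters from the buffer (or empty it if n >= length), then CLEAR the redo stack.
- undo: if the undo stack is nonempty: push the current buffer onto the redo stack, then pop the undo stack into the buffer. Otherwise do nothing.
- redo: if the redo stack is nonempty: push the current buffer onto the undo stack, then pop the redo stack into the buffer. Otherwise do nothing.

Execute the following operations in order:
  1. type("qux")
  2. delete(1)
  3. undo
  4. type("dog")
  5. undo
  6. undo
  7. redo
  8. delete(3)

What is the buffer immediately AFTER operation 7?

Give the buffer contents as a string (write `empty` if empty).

After op 1 (type): buf='qux' undo_depth=1 redo_depth=0
After op 2 (delete): buf='qu' undo_depth=2 redo_depth=0
After op 3 (undo): buf='qux' undo_depth=1 redo_depth=1
After op 4 (type): buf='quxdog' undo_depth=2 redo_depth=0
After op 5 (undo): buf='qux' undo_depth=1 redo_depth=1
After op 6 (undo): buf='(empty)' undo_depth=0 redo_depth=2
After op 7 (redo): buf='qux' undo_depth=1 redo_depth=1

Answer: qux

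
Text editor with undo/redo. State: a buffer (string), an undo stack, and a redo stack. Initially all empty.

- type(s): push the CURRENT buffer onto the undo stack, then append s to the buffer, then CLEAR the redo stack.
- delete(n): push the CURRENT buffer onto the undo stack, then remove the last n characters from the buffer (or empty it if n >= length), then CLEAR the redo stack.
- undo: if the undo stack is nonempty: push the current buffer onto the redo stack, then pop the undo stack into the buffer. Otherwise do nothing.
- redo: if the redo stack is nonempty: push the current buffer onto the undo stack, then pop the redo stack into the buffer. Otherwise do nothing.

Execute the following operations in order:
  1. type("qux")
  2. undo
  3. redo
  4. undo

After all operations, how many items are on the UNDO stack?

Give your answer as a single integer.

After op 1 (type): buf='qux' undo_depth=1 redo_depth=0
After op 2 (undo): buf='(empty)' undo_depth=0 redo_depth=1
After op 3 (redo): buf='qux' undo_depth=1 redo_depth=0
After op 4 (undo): buf='(empty)' undo_depth=0 redo_depth=1

Answer: 0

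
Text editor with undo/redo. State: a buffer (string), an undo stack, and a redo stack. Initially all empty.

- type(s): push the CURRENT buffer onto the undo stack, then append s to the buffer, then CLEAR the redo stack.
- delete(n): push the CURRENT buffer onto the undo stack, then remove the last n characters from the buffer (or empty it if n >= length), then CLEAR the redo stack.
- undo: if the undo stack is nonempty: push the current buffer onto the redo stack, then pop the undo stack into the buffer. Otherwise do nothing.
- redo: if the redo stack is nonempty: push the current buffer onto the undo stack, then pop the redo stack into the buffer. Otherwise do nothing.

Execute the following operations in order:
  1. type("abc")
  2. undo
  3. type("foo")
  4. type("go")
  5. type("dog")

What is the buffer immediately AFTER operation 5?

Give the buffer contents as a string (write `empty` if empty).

Answer: foogodog

Derivation:
After op 1 (type): buf='abc' undo_depth=1 redo_depth=0
After op 2 (undo): buf='(empty)' undo_depth=0 redo_depth=1
After op 3 (type): buf='foo' undo_depth=1 redo_depth=0
After op 4 (type): buf='foogo' undo_depth=2 redo_depth=0
After op 5 (type): buf='foogodog' undo_depth=3 redo_depth=0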